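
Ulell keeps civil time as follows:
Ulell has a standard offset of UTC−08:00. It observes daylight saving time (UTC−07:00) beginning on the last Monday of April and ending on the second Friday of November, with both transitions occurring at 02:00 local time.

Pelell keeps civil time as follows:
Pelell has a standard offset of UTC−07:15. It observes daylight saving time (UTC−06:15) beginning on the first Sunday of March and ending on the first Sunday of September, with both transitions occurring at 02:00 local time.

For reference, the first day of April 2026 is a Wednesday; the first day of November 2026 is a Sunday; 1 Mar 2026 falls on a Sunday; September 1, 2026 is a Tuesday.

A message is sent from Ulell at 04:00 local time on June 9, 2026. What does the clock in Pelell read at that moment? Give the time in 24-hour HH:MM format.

04:45

1 April 2026 is a Wednesday, so Mondays fall on 6, 13, 20, 27; the last is April 27.
1 November 2026 is a Sunday, so the first Friday is November 6 and the second is November 13.
June 9, 2026 lies within the daylight-saving period (27 April – 13 November), so Ulell is on daylight time, UTC−07:00.
04:00 Ulell + 7h = 11:00 UTC.
1 March 2026 is a Sunday, so the first Sunday is March 1.
1 September 2026 is a Tuesday, so the first Sunday is September 6.
At the standard offset (UTC−07:15), 11:00 UTC − 7h15m = 03:45 Pelell standard time.
The standard-time date in Pelell, June 9, 2026, lies within the daylight-saving period (1 March – 6 September), so Pelell is on daylight time, UTC−06:15.
11:00 UTC − 6h15m = 04:45 Pelell.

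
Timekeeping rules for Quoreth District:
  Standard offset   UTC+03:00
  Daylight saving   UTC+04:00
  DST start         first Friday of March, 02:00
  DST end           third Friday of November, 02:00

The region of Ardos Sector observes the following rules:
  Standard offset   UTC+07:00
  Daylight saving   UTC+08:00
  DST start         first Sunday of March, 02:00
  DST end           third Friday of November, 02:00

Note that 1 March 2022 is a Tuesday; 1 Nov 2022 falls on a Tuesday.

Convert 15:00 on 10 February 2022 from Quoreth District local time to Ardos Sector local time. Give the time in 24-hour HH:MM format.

1 March 2022 is a Tuesday, so the first Friday is March 4.
1 November 2022 is a Tuesday, so the first Friday is November 4 and the third is November 18.
Daylight saving runs 4 March – 18 November; 10 February 2022 is outside that window, so Quoreth District is on standard time at UTC+03:00.
15:00 Quoreth District − 3h = 12:00 UTC.
1 March 2022 is a Tuesday, so the first Sunday is March 6.
1 November 2022 is a Tuesday, so the first Friday is November 4 and the third is November 18.
At the standard offset (UTC+07:00), 12:00 UTC + 7h = 19:00 Ardos Sector standard time.
Daylight saving runs 6 March – 18 November; the standard-time date in Ardos Sector, 10 February 2022, is outside that window, so Ardos Sector is on standard time at UTC+07:00.
12:00 UTC + 7h = 19:00 Ardos Sector.

19:00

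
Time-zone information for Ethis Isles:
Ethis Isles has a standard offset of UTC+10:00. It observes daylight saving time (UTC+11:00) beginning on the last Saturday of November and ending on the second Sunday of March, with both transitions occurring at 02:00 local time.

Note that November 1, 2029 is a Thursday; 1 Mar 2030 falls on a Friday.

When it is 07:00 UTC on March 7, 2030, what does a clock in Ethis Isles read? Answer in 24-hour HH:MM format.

1 November 2029 is a Thursday, so Saturdays fall on 3, 10, 17, 24; the last is November 24.
1 March 2030 is a Friday, so the first Sunday is March 3 and the second is March 10.
At the standard offset (UTC+10:00), 07:00 UTC + 10h = 17:00 Ethis Isles standard time.
The standard-time date in Ethis Isles, March 7, 2030, lies within the daylight-saving period (24 November 2029 – 10 March 2030), so Ethis Isles is on daylight time, UTC+11:00.
07:00 UTC + 11h = 18:00 local.

18:00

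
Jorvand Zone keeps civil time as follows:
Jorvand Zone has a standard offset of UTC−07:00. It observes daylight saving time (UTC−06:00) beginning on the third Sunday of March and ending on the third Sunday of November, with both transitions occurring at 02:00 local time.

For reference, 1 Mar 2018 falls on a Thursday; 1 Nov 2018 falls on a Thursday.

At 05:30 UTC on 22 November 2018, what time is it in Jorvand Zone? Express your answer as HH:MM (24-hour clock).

22:30

1 March 2018 is a Thursday, so the first Sunday is March 4 and the third is March 18.
1 November 2018 is a Thursday, so the first Sunday is November 4 and the third is November 18.
At the standard offset (UTC−07:00), 05:30 UTC − 7h = 22:30 Jorvand Zone standard time (rolling into the previous day, 21 November 2018).
Daylight saving runs 18 March – 18 November; the standard-time date in Jorvand Zone, 21 November 2018, is outside that window, so Jorvand Zone is on standard time at UTC−07:00.
05:30 UTC − 7h = 22:30 local (rolling into the previous day, 21 November 2018).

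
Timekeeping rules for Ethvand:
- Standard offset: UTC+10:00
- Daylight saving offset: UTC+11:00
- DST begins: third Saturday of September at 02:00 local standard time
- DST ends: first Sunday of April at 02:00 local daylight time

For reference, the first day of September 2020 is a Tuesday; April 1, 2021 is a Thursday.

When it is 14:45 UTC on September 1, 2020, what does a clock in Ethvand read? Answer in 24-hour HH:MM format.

00:45

1 September 2020 is a Tuesday, so the first Saturday is September 5 and the third is September 19.
1 April 2021 is a Thursday, so the first Sunday is April 4.
At the standard offset (UTC+10:00), 14:45 UTC + 10h = 00:45 Ethvand standard time (rolling into the next day, 2 September 2020).
Daylight saving runs 19 September 2020 – 4 April 2021; the standard-time date in Ethvand, September 2, 2020, is outside that window, so Ethvand is on standard time at UTC+10:00.
14:45 UTC + 10h = 00:45 local (rolling into the next day, 2 September 2020).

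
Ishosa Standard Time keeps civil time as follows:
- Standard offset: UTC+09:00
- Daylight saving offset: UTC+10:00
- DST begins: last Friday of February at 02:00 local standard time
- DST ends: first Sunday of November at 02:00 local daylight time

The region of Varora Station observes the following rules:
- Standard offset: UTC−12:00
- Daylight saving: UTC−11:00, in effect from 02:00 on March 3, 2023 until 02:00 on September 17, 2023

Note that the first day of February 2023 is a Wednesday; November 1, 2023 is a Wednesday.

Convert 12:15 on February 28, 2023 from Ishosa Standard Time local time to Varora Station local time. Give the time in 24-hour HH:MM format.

14:15

1 February 2023 is a Wednesday, so Fridays fall on 3, 10, 17, 24; the last is February 24.
1 November 2023 is a Wednesday, so the first Sunday is November 5.
February 28, 2023 lies within the daylight-saving period (24 February – 5 November), so Ishosa Standard Time is on daylight time, UTC+10:00.
12:15 Ishosa Standard Time − 10h = 02:15 UTC.
At the standard offset (UTC−12:00), 02:15 UTC − 12h = 14:15 Varora Station standard time (rolling into the previous day, 27 February 2023).
The standard-time date in Varora Station, February 27, 2023, is outside the daylight-saving period (3 March – 17 September), so Varora Station is on standard time, UTC−12:00.
02:15 UTC − 12h = 14:15 Varora Station (rolling into the previous day, 27 February 2023).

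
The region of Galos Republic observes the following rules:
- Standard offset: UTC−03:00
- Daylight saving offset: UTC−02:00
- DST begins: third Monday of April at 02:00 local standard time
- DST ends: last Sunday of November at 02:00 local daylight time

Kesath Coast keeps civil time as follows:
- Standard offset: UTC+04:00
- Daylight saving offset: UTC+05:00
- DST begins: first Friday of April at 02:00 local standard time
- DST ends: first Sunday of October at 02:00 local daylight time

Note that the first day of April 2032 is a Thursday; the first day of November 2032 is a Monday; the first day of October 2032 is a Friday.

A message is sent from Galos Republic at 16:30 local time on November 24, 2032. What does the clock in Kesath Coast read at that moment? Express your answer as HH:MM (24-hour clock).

22:30

1 April 2032 is a Thursday, so the first Monday is April 5 and the third is April 19.
1 November 2032 is a Monday, so Sundays fall on 7, 14, 21, 28; the last is November 28.
November 24, 2032 falls between 19 April and 28 November, so daylight saving is in effect and Galos Republic is at UTC−02:00.
16:30 Galos Republic + 2h = 18:30 UTC.
1 April 2032 is a Thursday, so the first Friday is April 2.
1 October 2032 is a Friday, so the first Sunday is October 3.
At the standard offset (UTC+04:00), 18:30 UTC + 4h = 22:30 Kesath Coast standard time.
Daylight saving runs 2 April – 3 October; the standard-time date in Kesath Coast, November 24, 2032, is outside that window, so Kesath Coast is on standard time at UTC+04:00.
18:30 UTC + 4h = 22:30 Kesath Coast.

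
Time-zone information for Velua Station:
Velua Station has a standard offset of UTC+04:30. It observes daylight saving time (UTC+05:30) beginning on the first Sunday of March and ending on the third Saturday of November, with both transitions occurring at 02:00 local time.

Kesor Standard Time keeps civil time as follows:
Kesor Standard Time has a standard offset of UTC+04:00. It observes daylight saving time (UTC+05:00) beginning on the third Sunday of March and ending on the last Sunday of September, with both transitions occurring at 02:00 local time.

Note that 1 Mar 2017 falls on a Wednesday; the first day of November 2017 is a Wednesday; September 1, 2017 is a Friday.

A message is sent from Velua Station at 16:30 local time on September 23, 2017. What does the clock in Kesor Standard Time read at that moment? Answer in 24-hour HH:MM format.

16:00

1 March 2017 is a Wednesday, so the first Sunday is March 5.
1 November 2017 is a Wednesday, so the first Saturday is November 4 and the third is November 18.
September 23, 2017 lies within the daylight-saving period (5 March – 18 November), so Velua Station is on daylight time, UTC+05:30.
16:30 Velua Station − 5h30m = 11:00 UTC.
1 March 2017 is a Wednesday, so the first Sunday is March 5 and the third is March 19.
1 September 2017 is a Friday, so Sundays fall on 3, 10, 17, 24; the last is September 24.
At the standard offset (UTC+04:00), 11:00 UTC + 4h = 15:00 Kesor Standard Time standard time.
The standard-time date in Kesor Standard Time, September 23, 2017, lies within the daylight-saving period (19 March – 24 September), so Kesor Standard Time is on daylight time, UTC+05:00.
11:00 UTC + 5h = 16:00 Kesor Standard Time.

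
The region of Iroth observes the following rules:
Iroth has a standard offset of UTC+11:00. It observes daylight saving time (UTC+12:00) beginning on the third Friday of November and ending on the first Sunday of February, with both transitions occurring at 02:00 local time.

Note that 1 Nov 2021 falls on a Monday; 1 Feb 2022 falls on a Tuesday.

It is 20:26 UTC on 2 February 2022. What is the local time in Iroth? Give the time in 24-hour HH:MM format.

08:26

1 November 2021 is a Monday, so the first Friday is November 5 and the third is November 19.
1 February 2022 is a Tuesday, so the first Sunday is February 6.
At the standard offset (UTC+11:00), 20:26 UTC + 11h = 07:26 Iroth standard time (rolling into the next day, 3 February 2022).
The standard-time date in Iroth, 3 February 2022, falls between 19 November 2021 and 6 February 2022, so daylight saving is in effect and Iroth is at UTC+12:00.
20:26 UTC + 12h = 08:26 local (rolling into the next day, 3 February 2022).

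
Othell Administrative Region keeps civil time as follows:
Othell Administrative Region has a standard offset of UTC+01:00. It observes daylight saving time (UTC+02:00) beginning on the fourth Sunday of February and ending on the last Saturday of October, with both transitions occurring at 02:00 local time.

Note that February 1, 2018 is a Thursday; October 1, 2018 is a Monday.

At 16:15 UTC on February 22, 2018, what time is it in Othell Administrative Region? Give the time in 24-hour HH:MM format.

1 February 2018 is a Thursday, so the first Sunday is February 4 and the fourth is February 25.
1 October 2018 is a Monday, so Saturdays fall on 6, 13, 20, 27; the last is October 27.
At the standard offset (UTC+01:00), 16:15 UTC + 1h = 17:15 Othell Administrative Region standard time.
The standard-time date in Othell Administrative Region, February 22, 2018, does not fall between 25 February and 27 October, so daylight saving is not in effect and Othell Administrative Region is at UTC+01:00.
16:15 UTC + 1h = 17:15 local.

17:15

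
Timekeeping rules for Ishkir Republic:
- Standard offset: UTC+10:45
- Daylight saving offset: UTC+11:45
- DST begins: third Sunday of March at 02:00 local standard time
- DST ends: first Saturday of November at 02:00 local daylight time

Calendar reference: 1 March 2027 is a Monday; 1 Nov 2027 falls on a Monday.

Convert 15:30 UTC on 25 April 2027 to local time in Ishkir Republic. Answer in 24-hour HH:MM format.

03:15

1 March 2027 is a Monday, so the first Sunday is March 7 and the third is March 21.
1 November 2027 is a Monday, so the first Saturday is November 6.
At the standard offset (UTC+10:45), 15:30 UTC + 10h45m = 02:15 Ishkir Republic standard time (rolling into the next day, 26 April 2027).
The standard-time date in Ishkir Republic, 26 April 2027, falls between 21 March and 6 November, so daylight saving is in effect and Ishkir Republic is at UTC+11:45.
15:30 UTC + 11h45m = 03:15 local (rolling into the next day, 26 April 2027).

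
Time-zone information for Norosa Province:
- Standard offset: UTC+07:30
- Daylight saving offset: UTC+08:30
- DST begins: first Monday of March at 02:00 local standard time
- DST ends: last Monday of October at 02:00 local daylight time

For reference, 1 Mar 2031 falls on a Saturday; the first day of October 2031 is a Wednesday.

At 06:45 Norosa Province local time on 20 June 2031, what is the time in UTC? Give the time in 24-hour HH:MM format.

1 March 2031 is a Saturday, so the first Monday is March 3.
1 October 2031 is a Wednesday, so Mondays fall on 6, 13, 20, 27; the last is October 27.
Daylight saving runs 3 March – 27 October; 20 June 2031 is inside that window, so Norosa Province is at UTC+08:30.
06:45 local − 8h30m = 22:15 UTC (rolling into the previous day, 19 June 2031).

22:15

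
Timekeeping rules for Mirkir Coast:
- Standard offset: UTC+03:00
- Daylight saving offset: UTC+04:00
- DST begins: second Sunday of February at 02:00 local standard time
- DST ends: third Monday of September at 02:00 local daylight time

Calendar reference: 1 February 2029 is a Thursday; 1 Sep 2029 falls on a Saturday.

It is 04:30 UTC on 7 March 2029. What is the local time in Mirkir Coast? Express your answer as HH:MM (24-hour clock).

08:30

1 February 2029 is a Thursday, so the first Sunday is February 4 and the second is February 11.
1 September 2029 is a Saturday, so the first Monday is September 3 and the third is September 17.
At the standard offset (UTC+03:00), 04:30 UTC + 3h = 07:30 Mirkir Coast standard time.
The standard-time date in Mirkir Coast, 7 March 2029, lies within the daylight-saving period (11 February – 17 September), so Mirkir Coast is on daylight time, UTC+04:00.
04:30 UTC + 4h = 08:30 local.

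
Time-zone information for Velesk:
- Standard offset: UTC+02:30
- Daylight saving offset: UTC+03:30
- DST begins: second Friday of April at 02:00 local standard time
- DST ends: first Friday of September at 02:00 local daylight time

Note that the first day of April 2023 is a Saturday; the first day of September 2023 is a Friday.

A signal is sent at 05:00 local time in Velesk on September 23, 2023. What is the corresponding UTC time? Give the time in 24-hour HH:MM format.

02:30

1 April 2023 is a Saturday, so the first Friday is April 7 and the second is April 14.
1 September 2023 is a Friday, so the first Friday is September 1.
September 23, 2023 is outside the daylight-saving period (14 April – 1 September), so Velesk is on standard time, UTC+02:30.
05:00 local − 2h30m = 02:30 UTC.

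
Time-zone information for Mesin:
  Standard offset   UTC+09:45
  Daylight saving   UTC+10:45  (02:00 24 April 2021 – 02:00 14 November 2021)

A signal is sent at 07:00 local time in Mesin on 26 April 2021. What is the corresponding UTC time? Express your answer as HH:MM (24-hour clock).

Daylight saving runs 24 April – 14 November; 26 April 2021 is inside that window, so Mesin is at UTC+10:45.
07:00 local − 10h45m = 20:15 UTC (rolling into the previous day, 25 April 2021).

20:15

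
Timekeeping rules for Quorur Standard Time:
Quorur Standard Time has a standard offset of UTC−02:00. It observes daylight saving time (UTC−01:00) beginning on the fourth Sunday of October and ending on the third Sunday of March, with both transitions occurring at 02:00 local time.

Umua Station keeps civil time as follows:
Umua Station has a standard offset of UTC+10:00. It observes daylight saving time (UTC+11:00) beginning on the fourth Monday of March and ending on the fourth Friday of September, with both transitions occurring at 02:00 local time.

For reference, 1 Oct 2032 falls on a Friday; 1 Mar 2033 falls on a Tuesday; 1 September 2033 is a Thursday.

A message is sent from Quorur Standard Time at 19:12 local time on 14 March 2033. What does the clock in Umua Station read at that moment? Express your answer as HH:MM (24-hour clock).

1 October 2032 is a Friday, so the first Sunday is October 3 and the fourth is October 24.
1 March 2033 is a Tuesday, so the first Sunday is March 6 and the third is March 20.
Daylight saving runs 24 October 2032 – 20 March 2033; 14 March 2033 is inside that window, so Quorur Standard Time is at UTC−01:00.
19:12 Quorur Standard Time + 1h = 20:12 UTC.
1 March 2033 is a Tuesday, so the first Monday is March 7 and the fourth is March 28.
1 September 2033 is a Thursday, so the first Friday is September 2 and the fourth is September 23.
At the standard offset (UTC+10:00), 20:12 UTC + 10h = 06:12 Umua Station standard time (rolling into the next day, 15 March 2033).
The standard-time date in Umua Station, 15 March 2033, does not fall between 28 March and 23 September, so daylight saving is not in effect and Umua Station is at UTC+10:00.
20:12 UTC + 10h = 06:12 Umua Station (rolling into the next day, 15 March 2033).

06:12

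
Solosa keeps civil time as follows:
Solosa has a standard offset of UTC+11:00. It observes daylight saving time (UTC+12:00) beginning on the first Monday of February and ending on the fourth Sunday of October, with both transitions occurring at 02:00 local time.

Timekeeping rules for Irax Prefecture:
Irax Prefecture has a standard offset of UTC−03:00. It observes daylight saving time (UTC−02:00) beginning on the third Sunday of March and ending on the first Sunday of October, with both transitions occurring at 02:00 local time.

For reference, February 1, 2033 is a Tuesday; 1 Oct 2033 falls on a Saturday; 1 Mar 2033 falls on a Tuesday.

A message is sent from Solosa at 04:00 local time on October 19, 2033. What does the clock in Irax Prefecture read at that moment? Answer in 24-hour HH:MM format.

13:00

1 February 2033 is a Tuesday, so the first Monday is February 7.
1 October 2033 is a Saturday, so the first Sunday is October 2 and the fourth is October 23.
October 19, 2033 falls between 7 February and 23 October, so daylight saving is in effect and Solosa is at UTC+12:00.
04:00 Solosa − 12h = 16:00 UTC (rolling into the previous day, 18 October 2033).
1 March 2033 is a Tuesday, so the first Sunday is March 6 and the third is March 20.
1 October 2033 is a Saturday, so the first Sunday is October 2.
At the standard offset (UTC−03:00), 16:00 UTC − 3h = 13:00 Irax Prefecture standard time.
The standard-time date in Irax Prefecture, October 18, 2033, does not fall between 20 March and 2 October, so daylight saving is not in effect and Irax Prefecture is at UTC−03:00.
16:00 UTC − 3h = 13:00 Irax Prefecture.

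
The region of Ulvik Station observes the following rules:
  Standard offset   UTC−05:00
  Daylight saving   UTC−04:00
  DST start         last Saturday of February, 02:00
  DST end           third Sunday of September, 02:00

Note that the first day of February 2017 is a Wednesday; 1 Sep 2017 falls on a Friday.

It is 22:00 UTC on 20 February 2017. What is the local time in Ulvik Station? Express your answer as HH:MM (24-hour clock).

17:00

1 February 2017 is a Wednesday, so Saturdays fall on 4, 11, 18, 25; the last is February 25.
1 September 2017 is a Friday, so the first Sunday is September 3 and the third is September 17.
At the standard offset (UTC−05:00), 22:00 UTC − 5h = 17:00 Ulvik Station standard time.
The standard-time date in Ulvik Station, 20 February 2017, is outside the daylight-saving period (25 February – 17 September), so Ulvik Station is on standard time, UTC−05:00.
22:00 UTC − 5h = 17:00 local.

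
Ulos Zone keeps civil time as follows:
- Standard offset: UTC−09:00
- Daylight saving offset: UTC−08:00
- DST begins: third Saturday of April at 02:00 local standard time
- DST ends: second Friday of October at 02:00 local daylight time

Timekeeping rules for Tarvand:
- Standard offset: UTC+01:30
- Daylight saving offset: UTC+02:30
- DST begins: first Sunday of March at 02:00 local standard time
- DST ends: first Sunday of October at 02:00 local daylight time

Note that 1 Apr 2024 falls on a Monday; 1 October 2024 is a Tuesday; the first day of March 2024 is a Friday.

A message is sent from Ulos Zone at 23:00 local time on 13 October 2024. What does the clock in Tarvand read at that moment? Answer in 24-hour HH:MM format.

09:30

1 April 2024 is a Monday, so the first Saturday is April 6 and the third is April 20.
1 October 2024 is a Tuesday, so the first Friday is October 4 and the second is October 11.
Daylight saving runs 20 April – 11 October; 13 October 2024 is outside that window, so Ulos Zone is on standard time at UTC−09:00.
23:00 Ulos Zone + 9h = 08:00 UTC (rolling into the next day, 14 October 2024).
1 March 2024 is a Friday, so the first Sunday is March 3.
1 October 2024 is a Tuesday, so the first Sunday is October 6.
At the standard offset (UTC+01:30), 08:00 UTC + 1h30m = 09:30 Tarvand standard time.
Daylight saving runs 3 March – 6 October; the standard-time date in Tarvand, 14 October 2024, is outside that window, so Tarvand is on standard time at UTC+01:30.
08:00 UTC + 1h30m = 09:30 Tarvand.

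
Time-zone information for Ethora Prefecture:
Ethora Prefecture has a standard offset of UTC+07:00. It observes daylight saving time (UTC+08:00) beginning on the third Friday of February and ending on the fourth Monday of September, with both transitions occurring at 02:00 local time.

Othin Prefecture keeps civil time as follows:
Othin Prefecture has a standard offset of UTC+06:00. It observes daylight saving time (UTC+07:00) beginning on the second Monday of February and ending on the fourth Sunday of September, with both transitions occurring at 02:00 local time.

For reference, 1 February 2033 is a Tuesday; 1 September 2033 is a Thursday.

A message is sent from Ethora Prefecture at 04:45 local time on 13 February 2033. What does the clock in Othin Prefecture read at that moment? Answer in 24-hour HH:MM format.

1 February 2033 is a Tuesday, so the first Friday is February 4 and the third is February 18.
1 September 2033 is a Thursday, so the first Monday is September 5 and the fourth is September 26.
13 February 2033 is outside the daylight-saving period (18 February – 26 September), so Ethora Prefecture is on standard time, UTC+07:00.
04:45 Ethora Prefecture − 7h = 21:45 UTC (rolling into the previous day, 12 February 2033).
1 February 2033 is a Tuesday, so the first Monday is February 7 and the second is February 14.
1 September 2033 is a Thursday, so the first Sunday is September 4 and the fourth is September 25.
At the standard offset (UTC+06:00), 21:45 UTC + 6h = 03:45 Othin Prefecture standard time (rolling into the next day, 13 February 2033).
The standard-time date in Othin Prefecture, 13 February 2033, does not fall between 14 February and 25 September, so daylight saving is not in effect and Othin Prefecture is at UTC+06:00.
21:45 UTC + 6h = 03:45 Othin Prefecture (rolling into the next day, 13 February 2033).

03:45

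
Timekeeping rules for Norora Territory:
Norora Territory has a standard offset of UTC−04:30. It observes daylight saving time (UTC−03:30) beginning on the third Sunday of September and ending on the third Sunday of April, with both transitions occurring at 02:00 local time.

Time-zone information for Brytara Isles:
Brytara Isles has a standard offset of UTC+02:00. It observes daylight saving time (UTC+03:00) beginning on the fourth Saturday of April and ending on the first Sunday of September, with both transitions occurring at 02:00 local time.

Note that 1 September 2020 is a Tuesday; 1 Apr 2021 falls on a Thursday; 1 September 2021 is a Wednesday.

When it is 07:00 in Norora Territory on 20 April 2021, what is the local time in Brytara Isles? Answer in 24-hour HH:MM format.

1 September 2020 is a Tuesday, so the first Sunday is September 6 and the third is September 20.
1 April 2021 is a Thursday, so the first Sunday is April 4 and the third is April 18.
Daylight saving runs 20 September 2020 – 18 April 2021; 20 April 2021 is outside that window, so Norora Territory is on standard time at UTC−04:30.
07:00 Norora Territory + 4h30m = 11:30 UTC.
1 April 2021 is a Thursday, so the first Saturday is April 3 and the fourth is April 24.
1 September 2021 is a Wednesday, so the first Sunday is September 5.
At the standard offset (UTC+02:00), 11:30 UTC + 2h = 13:30 Brytara Isles standard time.
The standard-time date in Brytara Isles, 20 April 2021, does not fall between 24 April and 5 September, so daylight saving is not in effect and Brytara Isles is at UTC+02:00.
11:30 UTC + 2h = 13:30 Brytara Isles.

13:30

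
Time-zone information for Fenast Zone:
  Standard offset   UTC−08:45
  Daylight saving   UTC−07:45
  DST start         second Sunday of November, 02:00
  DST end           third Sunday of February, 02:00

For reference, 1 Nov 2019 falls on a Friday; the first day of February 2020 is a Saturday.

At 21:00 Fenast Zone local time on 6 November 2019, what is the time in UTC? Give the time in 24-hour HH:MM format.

1 November 2019 is a Friday, so the first Sunday is November 3 and the second is November 10.
1 February 2020 is a Saturday, so the first Sunday is February 2 and the third is February 16.
6 November 2019 does not fall between 10 November 2019 and 16 February 2020, so daylight saving is not in effect and Fenast Zone is at UTC−08:45.
21:00 local + 8h45m = 05:45 UTC (rolling into the next day, 7 November 2019).

05:45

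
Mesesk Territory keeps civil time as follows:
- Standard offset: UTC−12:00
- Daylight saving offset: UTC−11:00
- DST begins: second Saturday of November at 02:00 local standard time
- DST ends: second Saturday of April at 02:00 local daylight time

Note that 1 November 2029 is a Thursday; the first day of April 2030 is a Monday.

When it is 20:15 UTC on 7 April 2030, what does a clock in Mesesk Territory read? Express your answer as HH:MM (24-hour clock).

09:15

1 November 2029 is a Thursday, so the first Saturday is November 3 and the second is November 10.
1 April 2030 is a Monday, so the first Saturday is April 6 and the second is April 13.
At the standard offset (UTC−12:00), 20:15 UTC − 12h = 08:15 Mesesk Territory standard time.
The standard-time date in Mesesk Territory, 7 April 2030, lies within the daylight-saving period (10 November 2029 – 13 April 2030), so Mesesk Territory is on daylight time, UTC−11:00.
20:15 UTC − 11h = 09:15 local.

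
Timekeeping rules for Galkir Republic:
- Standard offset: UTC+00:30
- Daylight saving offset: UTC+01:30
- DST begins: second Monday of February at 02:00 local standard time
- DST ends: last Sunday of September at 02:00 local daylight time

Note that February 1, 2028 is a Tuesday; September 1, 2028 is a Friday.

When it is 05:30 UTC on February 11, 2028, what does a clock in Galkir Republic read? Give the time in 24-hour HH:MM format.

1 February 2028 is a Tuesday, so the first Monday is February 7 and the second is February 14.
1 September 2028 is a Friday, so Sundays fall on 3, 10, 17, 24; the last is September 24.
At the standard offset (UTC+00:30), 05:30 UTC + 0h30m = 06:00 Galkir Republic standard time.
The standard-time date in Galkir Republic, February 11, 2028, is outside the daylight-saving period (14 February – 24 September), so Galkir Republic is on standard time, UTC+00:30.
05:30 UTC + 0h30m = 06:00 local.

06:00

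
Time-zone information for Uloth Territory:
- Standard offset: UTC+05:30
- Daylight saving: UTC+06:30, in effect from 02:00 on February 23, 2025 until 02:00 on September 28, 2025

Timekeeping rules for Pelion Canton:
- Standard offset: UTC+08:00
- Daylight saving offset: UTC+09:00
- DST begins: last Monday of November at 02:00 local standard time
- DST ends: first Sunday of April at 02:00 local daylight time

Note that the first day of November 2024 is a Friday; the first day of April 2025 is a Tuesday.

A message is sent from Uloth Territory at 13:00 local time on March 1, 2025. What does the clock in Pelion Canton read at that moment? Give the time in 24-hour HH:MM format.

March 1, 2025 lies within the daylight-saving period (23 February – 28 September), so Uloth Territory is on daylight time, UTC+06:30.
13:00 Uloth Territory − 6h30m = 06:30 UTC.
1 November 2024 is a Friday, so Mondays fall on 4, 11, 18, 25; the last is November 25.
1 April 2025 is a Tuesday, so the first Sunday is April 6.
At the standard offset (UTC+08:00), 06:30 UTC + 8h = 14:30 Pelion Canton standard time.
Daylight saving runs 25 November 2024 – 6 April 2025; the standard-time date in Pelion Canton, March 1, 2025, is inside that window, so Pelion Canton is at UTC+09:00.
06:30 UTC + 9h = 15:30 Pelion Canton.

15:30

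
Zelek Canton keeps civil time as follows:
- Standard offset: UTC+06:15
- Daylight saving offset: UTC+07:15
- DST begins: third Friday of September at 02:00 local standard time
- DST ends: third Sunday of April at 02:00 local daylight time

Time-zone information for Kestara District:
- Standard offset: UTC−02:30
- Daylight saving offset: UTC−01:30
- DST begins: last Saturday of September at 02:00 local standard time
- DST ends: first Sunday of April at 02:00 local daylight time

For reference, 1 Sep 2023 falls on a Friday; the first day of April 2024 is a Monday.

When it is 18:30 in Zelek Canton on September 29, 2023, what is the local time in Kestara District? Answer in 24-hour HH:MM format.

08:45

1 September 2023 is a Friday, so the first Friday is September 1 and the third is September 15.
1 April 2024 is a Monday, so the first Sunday is April 7 and the third is April 21.
September 29, 2023 lies within the daylight-saving period (15 September 2023 – 21 April 2024), so Zelek Canton is on daylight time, UTC+07:15.
18:30 Zelek Canton − 7h15m = 11:15 UTC.
1 September 2023 is a Friday, so Saturdays fall on 2, 9, 16, 23, 30; the last is September 30.
1 April 2024 is a Monday, so the first Sunday is April 7.
At the standard offset (UTC−02:30), 11:15 UTC − 2h30m = 08:45 Kestara District standard time.
The standard-time date in Kestara District, September 29, 2023, is outside the daylight-saving period (30 September 2023 – 7 April 2024), so Kestara District is on standard time, UTC−02:30.
11:15 UTC − 2h30m = 08:45 Kestara District.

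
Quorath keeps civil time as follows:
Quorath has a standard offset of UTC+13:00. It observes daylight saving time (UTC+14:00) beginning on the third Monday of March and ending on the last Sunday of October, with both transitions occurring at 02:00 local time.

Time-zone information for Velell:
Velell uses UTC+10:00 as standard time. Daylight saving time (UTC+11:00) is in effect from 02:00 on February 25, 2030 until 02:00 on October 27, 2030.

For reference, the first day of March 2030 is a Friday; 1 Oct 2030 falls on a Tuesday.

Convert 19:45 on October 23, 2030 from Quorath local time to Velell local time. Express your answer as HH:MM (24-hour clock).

16:45

1 March 2030 is a Friday, so the first Monday is March 4 and the third is March 18.
1 October 2030 is a Tuesday, so Sundays fall on 6, 13, 20, 27; the last is October 27.
Daylight saving runs 18 March – 27 October; October 23, 2030 is inside that window, so Quorath is at UTC+14:00.
19:45 Quorath − 14h = 05:45 UTC.
At the standard offset (UTC+10:00), 05:45 UTC + 10h = 15:45 Velell standard time.
The standard-time date in Velell, October 23, 2030, lies within the daylight-saving period (25 February – 27 October), so Velell is on daylight time, UTC+11:00.
05:45 UTC + 11h = 16:45 Velell.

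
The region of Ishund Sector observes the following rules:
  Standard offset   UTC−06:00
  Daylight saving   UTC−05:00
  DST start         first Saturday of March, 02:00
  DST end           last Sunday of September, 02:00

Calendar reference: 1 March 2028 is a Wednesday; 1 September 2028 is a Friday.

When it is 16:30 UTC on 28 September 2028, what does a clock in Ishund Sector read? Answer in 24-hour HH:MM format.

1 March 2028 is a Wednesday, so the first Saturday is March 4.
1 September 2028 is a Friday, so Sundays fall on 3, 10, 17, 24; the last is September 24.
At the standard offset (UTC−06:00), 16:30 UTC − 6h = 10:30 Ishund Sector standard time.
Daylight saving runs 4 March – 24 September; the standard-time date in Ishund Sector, 28 September 2028, is outside that window, so Ishund Sector is on standard time at UTC−06:00.
16:30 UTC − 6h = 10:30 local.

10:30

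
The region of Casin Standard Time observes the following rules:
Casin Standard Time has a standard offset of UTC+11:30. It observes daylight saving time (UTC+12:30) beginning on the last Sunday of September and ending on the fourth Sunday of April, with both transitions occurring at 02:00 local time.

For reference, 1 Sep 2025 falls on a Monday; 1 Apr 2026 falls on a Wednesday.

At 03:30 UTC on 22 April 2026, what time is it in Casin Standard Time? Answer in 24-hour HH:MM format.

1 September 2025 is a Monday, so Sundays fall on 7, 14, 21, 28; the last is September 28.
1 April 2026 is a Wednesday, so the first Sunday is April 5 and the fourth is April 26.
At the standard offset (UTC+11:30), 03:30 UTC + 11h30m = 15:00 Casin Standard Time standard time.
The standard-time date in Casin Standard Time, 22 April 2026, falls between 28 September 2025 and 26 April 2026, so daylight saving is in effect and Casin Standard Time is at UTC+12:30.
03:30 UTC + 12h30m = 16:00 local.

16:00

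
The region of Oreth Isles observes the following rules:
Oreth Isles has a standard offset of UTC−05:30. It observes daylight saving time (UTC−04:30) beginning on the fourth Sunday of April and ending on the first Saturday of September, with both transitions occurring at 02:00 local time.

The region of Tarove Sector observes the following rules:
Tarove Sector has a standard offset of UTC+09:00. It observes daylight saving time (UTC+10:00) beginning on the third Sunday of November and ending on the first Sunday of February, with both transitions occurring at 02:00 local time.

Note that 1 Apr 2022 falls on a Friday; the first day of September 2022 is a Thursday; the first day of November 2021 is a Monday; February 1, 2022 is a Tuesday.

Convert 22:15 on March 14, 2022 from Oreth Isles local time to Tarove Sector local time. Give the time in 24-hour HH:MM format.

12:45

1 April 2022 is a Friday, so the first Sunday is April 3 and the fourth is April 24.
1 September 2022 is a Thursday, so the first Saturday is September 3.
March 14, 2022 is outside the daylight-saving period (24 April – 3 September), so Oreth Isles is on standard time, UTC−05:30.
22:15 Oreth Isles + 5h30m = 03:45 UTC (rolling into the next day, 15 March 2022).
1 November 2021 is a Monday, so the first Sunday is November 7 and the third is November 21.
1 February 2022 is a Tuesday, so the first Sunday is February 6.
At the standard offset (UTC+09:00), 03:45 UTC + 9h = 12:45 Tarove Sector standard time.
The standard-time date in Tarove Sector, March 15, 2022, does not fall between 21 November 2021 and 6 February 2022, so daylight saving is not in effect and Tarove Sector is at UTC+09:00.
03:45 UTC + 9h = 12:45 Tarove Sector.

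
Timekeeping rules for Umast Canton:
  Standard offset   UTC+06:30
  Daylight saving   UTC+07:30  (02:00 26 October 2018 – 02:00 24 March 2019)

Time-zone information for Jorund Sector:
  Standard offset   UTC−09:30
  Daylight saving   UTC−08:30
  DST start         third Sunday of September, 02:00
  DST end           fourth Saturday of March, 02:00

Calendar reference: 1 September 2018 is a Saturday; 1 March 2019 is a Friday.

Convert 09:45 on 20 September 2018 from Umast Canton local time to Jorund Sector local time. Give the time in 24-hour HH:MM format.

20 September 2018 is outside the daylight-saving period (26 October 2018 – 24 March 2019), so Umast Canton is on standard time, UTC+06:30.
09:45 Umast Canton − 6h30m = 03:15 UTC.
1 September 2018 is a Saturday, so the first Sunday is September 2 and the third is September 16.
1 March 2019 is a Friday, so the first Saturday is March 2 and the fourth is March 23.
At the standard offset (UTC−09:30), 03:15 UTC − 9h30m = 17:45 Jorund Sector standard time (rolling into the previous day, 19 September 2018).
The standard-time date in Jorund Sector, 19 September 2018, falls between 16 September 2018 and 23 March 2019, so daylight saving is in effect and Jorund Sector is at UTC−08:30.
03:15 UTC − 8h30m = 18:45 Jorund Sector (rolling into the previous day, 19 September 2018).

18:45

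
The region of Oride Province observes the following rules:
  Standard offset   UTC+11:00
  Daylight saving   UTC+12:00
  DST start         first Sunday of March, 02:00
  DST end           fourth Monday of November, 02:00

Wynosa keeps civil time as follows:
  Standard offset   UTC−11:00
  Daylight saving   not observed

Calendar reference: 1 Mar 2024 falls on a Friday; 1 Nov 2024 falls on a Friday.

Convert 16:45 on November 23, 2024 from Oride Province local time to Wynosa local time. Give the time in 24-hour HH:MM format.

17:45

1 March 2024 is a Friday, so the first Sunday is March 3.
1 November 2024 is a Friday, so the first Monday is November 4 and the fourth is November 25.
November 23, 2024 lies within the daylight-saving period (3 March – 25 November), so Oride Province is on daylight time, UTC+12:00.
16:45 Oride Province − 12h = 04:45 UTC.
Wynosa stays on UTC−11:00 all year.
04:45 UTC − 11h = 17:45 Wynosa (rolling into the previous day, 22 November 2024).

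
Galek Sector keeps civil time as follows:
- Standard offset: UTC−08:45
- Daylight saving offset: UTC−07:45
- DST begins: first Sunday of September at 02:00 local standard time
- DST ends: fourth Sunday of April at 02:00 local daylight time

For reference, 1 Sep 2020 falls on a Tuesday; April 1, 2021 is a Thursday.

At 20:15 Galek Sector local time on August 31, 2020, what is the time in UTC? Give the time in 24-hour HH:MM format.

1 September 2020 is a Tuesday, so the first Sunday is September 6.
1 April 2021 is a Thursday, so the first Sunday is April 4 and the fourth is April 25.
August 31, 2020 is outside the daylight-saving period (6 September 2020 – 25 April 2021), so Galek Sector is on standard time, UTC−08:45.
20:15 local + 8h45m = 05:00 UTC (rolling into the next day, 1 September 2020).

05:00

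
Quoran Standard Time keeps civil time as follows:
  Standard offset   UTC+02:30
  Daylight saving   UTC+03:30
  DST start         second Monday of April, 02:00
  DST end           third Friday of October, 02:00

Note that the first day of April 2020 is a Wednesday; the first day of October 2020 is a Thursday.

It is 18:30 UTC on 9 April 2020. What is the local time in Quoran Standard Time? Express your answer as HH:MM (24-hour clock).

21:00

1 April 2020 is a Wednesday, so the first Monday is April 6 and the second is April 13.
1 October 2020 is a Thursday, so the first Friday is October 2 and the third is October 16.
At the standard offset (UTC+02:30), 18:30 UTC + 2h30m = 21:00 Quoran Standard Time standard time.
The standard-time date in Quoran Standard Time, 9 April 2020, does not fall between 13 April and 16 October, so daylight saving is not in effect and Quoran Standard Time is at UTC+02:30.
18:30 UTC + 2h30m = 21:00 local.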